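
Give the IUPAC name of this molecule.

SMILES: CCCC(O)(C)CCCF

1-fluoro-4-methylheptan-4-ol

The longest chain bearing the –OH group is 7 carbons long (heptane).
An alcohol (–OH) is the principal characteristic group, giving the suffix -ol.
Choose the numbering such that the substituent locant set {1,4} is lower than {4,7} at the first point of difference.
This places the hydroxyl at C-4; a fluoro group at C-1; a methyl group at C-4.
Prefixes are listed alphabetically: fluoro, methyl.
Putting it together: 1-fluoro-4-methylheptan-4-ol.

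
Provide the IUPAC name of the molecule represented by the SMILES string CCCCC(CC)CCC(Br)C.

2-bromo-5-ethylnonane

The longest continuous carbon chain has 9 atoms, so the parent hydride is nonane.
The numbering direction is chosen so that the substituent locant set {2,5} is lower than {5,8} at the first point of difference.
That gives a bromo group at C-2; an ethyl group at C-5.
Substituent prefixes are cited in alphabetical order (multiplying prefixes like di-/tri- are ignored for ordering).
Assembling the pieces gives 2-bromo-5-ethylnonane.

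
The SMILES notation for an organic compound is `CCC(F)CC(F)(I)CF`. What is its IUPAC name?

1,2,4-trifluoro-2-iodohexane

The longest carbon chain is 6 atoms: the parent is hexane.
Number the chain so that the substituent locant set {1,2,2,4} is lower than {3,5,5,6} at the first point of difference.
With this numbering: fluoro groups at C-1 and C-2 and C-4; an iodo group at C-2.
The substituents are ordered alphabetically, ignoring any di-/tri- multipliers.
The name is 1,2,4-trifluoro-2-iodohexane.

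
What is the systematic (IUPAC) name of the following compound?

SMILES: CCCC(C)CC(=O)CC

5-methyloctan-3-one

The longest chain bearing the carbonyl is 8 carbons long (octane).
The highest-priority functional group is a ketone (C=O on an internal carbon), so the name ends in -one.
The numbering direction is chosen so that numbering from this end puts the carbonyl group at C-3 rather than C-6.
With this numbering: the carbonyl at C-3; a methyl group at C-5.
Assembling the pieces gives 5-methyloctan-3-one.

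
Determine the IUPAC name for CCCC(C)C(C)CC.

The longest carbon chain is 7 atoms: the parent is heptane.
The numbering direction is chosen so that the substituent locant set {3,4} is lower than {4,5} at the first point of difference.
With this numbering: methyl groups at C-3 and C-4.
Assembling the pieces gives 3,4-dimethylheptane.

3,4-dimethylheptane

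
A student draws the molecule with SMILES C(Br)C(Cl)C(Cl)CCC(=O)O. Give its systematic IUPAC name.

Counting along the main chain through the –COOH group gives 6 carbons: the parent is hexane.
The principal characteristic group is a carboxylic acid (terminal –COOH), named with the suffix -oic acid.
Number the chain so that the carboxylic acid carbon is C-1 by definition.
This places a bromo group at C-6; chloro groups at C-4 and C-5.
Substituent prefixes are cited in alphabetical order (multiplying prefixes like di-/tri- are ignored for ordering).
Putting it together: 6-bromo-4,5-dichlorohexanoic acid.

6-bromo-4,5-dichlorohexanoic acid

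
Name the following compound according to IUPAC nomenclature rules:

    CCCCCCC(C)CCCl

1-chloro-3-methylnonane

The longest continuous carbon chain has 9 atoms, so the parent hydride is nonane.
Choose the numbering such that the substituent locant set {1,3} is lower than {7,9} at the first point of difference.
With this numbering: a chloro group at C-1; a methyl group at C-3.
Prefixes are listed alphabetically: chloro, methyl.
Putting it together: 1-chloro-3-methylnonane.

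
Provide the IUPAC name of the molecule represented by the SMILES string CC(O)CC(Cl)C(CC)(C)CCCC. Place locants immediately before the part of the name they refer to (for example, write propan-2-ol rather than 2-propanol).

The longest carbon chain that includes the –OH group has 9 carbons, so the parent hydride is nonane.
The principal characteristic group is an alcohol (–OH), named with the suffix -ol.
Number the chain so that numbering from this end puts the hydroxyl group at C-2 rather than C-8.
That gives the hydroxyl at C-2; a chloro group at C-4; an ethyl group at C-5; a methyl group at C-5.
The substituents are ordered alphabetically, ignoring any di-/tri- multipliers.
The name is 4-chloro-5-ethyl-5-methylnonan-2-ol.

4-chloro-5-ethyl-5-methylnonan-2-ol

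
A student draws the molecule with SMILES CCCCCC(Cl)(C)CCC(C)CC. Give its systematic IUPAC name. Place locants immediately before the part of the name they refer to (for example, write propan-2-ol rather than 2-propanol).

The longest continuous carbon chain has 11 atoms, so the parent hydride is undecane.
Choose the numbering such that the substituent locant set {3,6,6} is lower than {6,6,9} at the first point of difference.
This places a chloro group at C-6; methyl groups at C-3 and C-6.
Prefixes are listed alphabetically: chloro, methyl.
Assembling the pieces gives 6-chloro-3,6-dimethylundecane.

6-chloro-3,6-dimethylundecane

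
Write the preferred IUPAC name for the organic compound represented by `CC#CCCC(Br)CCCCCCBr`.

Counting along the main chain through the multiple bond gives 12 carbons: the parent is dodecane.
There is one C≡C triple bond, indicated by the ending -yne.
The numbering direction is chosen so that numbering from this end puts the triple bond at C-2 rather than C-10.
That gives the triple bond between C-2 and C-3; bromo groups at C-6 and C-12.
The name is 6,12-dibromododec-2-yne.

6,12-dibromododec-2-yne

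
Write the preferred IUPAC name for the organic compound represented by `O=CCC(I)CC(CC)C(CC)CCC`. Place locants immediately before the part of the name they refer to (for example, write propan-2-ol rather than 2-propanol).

5,6-diethyl-3-iodononanal

Counting along the main chain through the –CHO group gives 9 carbons: the parent is nonane.
The highest-priority functional group is an aldehyde (terminal –CHO), so the name ends in -al.
Choose the numbering such that the aldehyde carbon is C-1 by definition.
That gives ethyl groups at C-5 and C-6; an iodo group at C-3.
Prefixes are listed alphabetically: ethyl, iodo.
Putting it together: 5,6-diethyl-3-iodononanal.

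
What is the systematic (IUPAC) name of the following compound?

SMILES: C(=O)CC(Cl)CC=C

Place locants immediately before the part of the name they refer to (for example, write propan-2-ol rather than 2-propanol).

3-chlorohex-5-enal

Counting along the main chain through the –CHO group and the multiple bond gives 6 carbons: the parent is hexane.
The highest-priority functional group is an aldehyde (terminal –CHO), so the name ends in -al.
There is one C=C double bond, indicated by the ending -ene.
Choose the numbering such that the aldehyde carbon is C-1 by definition.
With this numbering: the double bond between C-5 and C-6; a chloro group at C-3.
Assembling the pieces gives 3-chlorohex-5-enal.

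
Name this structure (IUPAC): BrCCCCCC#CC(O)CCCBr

1,11-dibromoundec-5-yn-4-ol

Counting along the main chain through the –OH group and the multiple bond gives 11 carbons: the parent is undecane.
The principal characteristic group is an alcohol (–OH), named with the suffix -ol.
There is one C≡C triple bond, indicated by the ending -yne.
The numbering direction is chosen so that numbering from this end puts the hydroxyl group at C-4 rather than C-8.
That gives the hydroxyl at C-4; the triple bond between C-5 and C-6; bromo groups at C-1 and C-11.
The name is 1,11-dibromoundec-5-yn-4-ol.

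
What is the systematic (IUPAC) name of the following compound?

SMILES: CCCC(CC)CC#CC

The longest chain bearing the multiple bond is 8 carbons long (octane).
A C≡C triple bond in the chain gives the infix -yne-.
The numbering direction is chosen so that numbering from this end puts the triple bond at C-2 rather than C-6.
With this numbering: the triple bond between C-2 and C-3; an ethyl group at C-5.
Putting it together: 5-ethyloct-2-yne.

5-ethyloct-2-yne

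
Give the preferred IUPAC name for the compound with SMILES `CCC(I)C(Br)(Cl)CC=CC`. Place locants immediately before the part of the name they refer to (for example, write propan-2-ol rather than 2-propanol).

5-bromo-5-chloro-6-iodooct-2-ene

Counting along the main chain through the multiple bond gives 8 carbons: the parent is octane.
The chain contains a C=C double bond, so the unsaturation ending is -ene.
The numbering direction is chosen so that numbering from this end puts the double bond at C-2 rather than C-6.
This places the double bond between C-2 and C-3; a bromo group at C-5; a chloro group at C-5; an iodo group at C-6.
The substituents are ordered alphabetically, ignoring any di-/tri- multipliers.
Assembling the pieces gives 5-bromo-5-chloro-6-iodooct-2-ene.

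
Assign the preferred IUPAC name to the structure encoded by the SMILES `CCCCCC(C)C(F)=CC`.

3-fluoro-4-methylnon-2-ene

The longest carbon chain that includes the multiple bond has 9 carbons, so the parent hydride is nonane.
There is one C=C double bond, indicated by the ending -ene.
The numbering direction is chosen so that numbering from this end puts the double bond at C-2 rather than C-7.
This places the double bond between C-2 and C-3; a fluoro group at C-3; a methyl group at C-4.
The substituents are ordered alphabetically, ignoring any di-/tri- multipliers.
The name is 3-fluoro-4-methylnon-2-ene.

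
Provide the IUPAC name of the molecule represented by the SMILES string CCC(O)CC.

The longest chain bearing the –OH group is 5 carbons long (pentane).
The highest-priority functional group is an alcohol (–OH), so the name ends in -ol.
The molecule is symmetric, so either numbering direction gives the same locants.
That gives the hydroxyl at C-3.
Assembling the pieces gives pentan-3-ol.

pentan-3-ol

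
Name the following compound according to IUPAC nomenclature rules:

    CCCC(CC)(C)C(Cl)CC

The longest continuous carbon chain has 7 atoms, so the parent hydride is heptane.
Choose the numbering such that the substituent locant set {3,4,4} is lower than {4,4,5} at the first point of difference.
With this numbering: a chloro group at C-3; an ethyl group at C-4; a methyl group at C-4.
The substituents are ordered alphabetically, ignoring any di-/tri- multipliers.
Assembling the pieces gives 3-chloro-4-ethyl-4-methylheptane.

3-chloro-4-ethyl-4-methylheptane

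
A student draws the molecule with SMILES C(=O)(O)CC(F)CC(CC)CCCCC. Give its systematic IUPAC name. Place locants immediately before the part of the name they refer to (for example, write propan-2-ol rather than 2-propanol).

5-ethyl-3-fluorodecanoic acid

The longest carbon chain that includes the –COOH group has 10 carbons, so the parent hydride is decane.
A carboxylic acid (terminal –COOH) is the principal characteristic group, giving the suffix -oic acid.
The numbering direction is chosen so that the carboxylic acid carbon is C-1 by definition.
With this numbering: an ethyl group at C-5; a fluoro group at C-3.
Prefixes are listed alphabetically: ethyl, fluoro.
Assembling the pieces gives 5-ethyl-3-fluorodecanoic acid.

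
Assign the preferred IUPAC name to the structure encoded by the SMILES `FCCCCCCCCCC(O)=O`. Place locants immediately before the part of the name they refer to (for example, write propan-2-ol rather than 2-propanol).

Counting along the main chain through the –COOH group gives 10 carbons: the parent is decane.
A carboxylic acid (terminal –COOH) is the principal characteristic group, giving the suffix -oic acid.
Number the chain so that the carboxylic acid carbon is C-1 by definition.
This places a fluoro group at C-10.
The name is 10-fluorodecanoic acid.

10-fluorodecanoic acid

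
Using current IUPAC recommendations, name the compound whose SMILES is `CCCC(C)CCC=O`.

The longest chain bearing the –CHO group is 7 carbons long (heptane).
The principal characteristic group is an aldehyde (terminal –CHO), named with the suffix -al.
Choose the numbering such that the aldehyde carbon is C-1 by definition.
With this numbering: a methyl group at C-4.
Assembling the pieces gives 4-methylheptanal.

4-methylheptanal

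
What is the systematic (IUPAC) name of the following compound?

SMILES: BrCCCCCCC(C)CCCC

1-bromo-7-methylundecane

The longest continuous carbon chain has 11 atoms, so the parent hydride is undecane.
Number the chain so that the substituent locant set {1,7} is lower than {5,11} at the first point of difference.
That gives a bromo group at C-1; a methyl group at C-7.
The substituents are ordered alphabetically, ignoring any di-/tri- multipliers.
Assembling the pieces gives 1-bromo-7-methylundecane.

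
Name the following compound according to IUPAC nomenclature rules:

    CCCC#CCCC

oct-4-yne

The longest carbon chain that includes the multiple bond has 8 carbons, so the parent hydride is octane.
The chain contains a C≡C triple bond, so the unsaturation ending is -yne.
Numbering from either end gives identical locants here.
That gives the triple bond between C-4 and C-5.
Assembling the pieces gives oct-4-yne.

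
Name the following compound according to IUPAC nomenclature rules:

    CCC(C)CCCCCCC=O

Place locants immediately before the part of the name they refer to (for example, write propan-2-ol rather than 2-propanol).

8-methyldecanal

The longest carbon chain that includes the –CHO group has 10 carbons, so the parent hydride is decane.
The principal characteristic group is an aldehyde (terminal –CHO), named with the suffix -al.
The numbering direction is chosen so that the aldehyde carbon is C-1 by definition.
That gives a methyl group at C-8.
Putting it together: 8-methyldecanal.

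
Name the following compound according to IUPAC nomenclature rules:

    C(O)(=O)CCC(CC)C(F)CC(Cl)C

7-chloro-4-ethyl-5-fluorooctanoic acid

Counting along the main chain through the –COOH group gives 8 carbons: the parent is octane.
The principal characteristic group is a carboxylic acid (terminal –COOH), named with the suffix -oic acid.
The numbering direction is chosen so that the carboxylic acid carbon is C-1 by definition.
That gives a chloro group at C-7; an ethyl group at C-4; a fluoro group at C-5.
Prefixes are listed alphabetically: chloro, ethyl, fluoro.
Assembling the pieces gives 7-chloro-4-ethyl-5-fluorooctanoic acid.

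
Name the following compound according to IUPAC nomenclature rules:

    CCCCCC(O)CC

octan-3-ol

The longest chain bearing the –OH group is 8 carbons long (octane).
The highest-priority functional group is an alcohol (–OH), so the name ends in -ol.
Number the chain so that numbering from this end puts the hydroxyl group at C-3 rather than C-6.
This places the hydroxyl at C-3.
Putting it together: octan-3-ol.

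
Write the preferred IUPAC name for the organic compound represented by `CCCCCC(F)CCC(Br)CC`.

The parent chain contains 11 carbons (undecane).
The numbering direction is chosen so that the substituent locant set {3,6} is lower than {6,9} at the first point of difference.
With this numbering: a bromo group at C-3; a fluoro group at C-6.
Prefixes are listed alphabetically: bromo, fluoro.
The name is 3-bromo-6-fluoroundecane.

3-bromo-6-fluoroundecane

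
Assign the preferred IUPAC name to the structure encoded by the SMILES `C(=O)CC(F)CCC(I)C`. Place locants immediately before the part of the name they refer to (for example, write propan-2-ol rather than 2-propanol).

3-fluoro-6-iodoheptanal

The longest chain bearing the –CHO group is 7 carbons long (heptane).
An aldehyde (terminal –CHO) is the principal characteristic group, giving the suffix -al.
The numbering direction is chosen so that the aldehyde carbon is C-1 by definition.
This places a fluoro group at C-3; an iodo group at C-6.
Prefixes are listed alphabetically: fluoro, iodo.
Assembling the pieces gives 3-fluoro-6-iodoheptanal.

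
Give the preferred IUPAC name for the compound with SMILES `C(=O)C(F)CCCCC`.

The longest chain bearing the –CHO group is 7 carbons long (heptane).
An aldehyde (terminal –CHO) is the principal characteristic group, giving the suffix -al.
Choose the numbering such that the aldehyde carbon is C-1 by definition.
That gives a fluoro group at C-2.
Assembling the pieces gives 2-fluoroheptanal.

2-fluoroheptanal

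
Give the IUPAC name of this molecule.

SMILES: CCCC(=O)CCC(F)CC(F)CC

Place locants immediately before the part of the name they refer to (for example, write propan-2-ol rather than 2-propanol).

The longest chain bearing the carbonyl is 11 carbons long (undecane).
The highest-priority functional group is a ketone (C=O on an internal carbon), so the name ends in -one.
Choose the numbering such that numbering from this end puts the carbonyl group at C-4 rather than C-8.
With this numbering: the carbonyl at C-4; fluoro groups at C-7 and C-9.
Assembling the pieces gives 7,9-difluoroundecan-4-one.

7,9-difluoroundecan-4-one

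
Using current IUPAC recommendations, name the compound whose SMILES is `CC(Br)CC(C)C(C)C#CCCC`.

9-bromo-6,7-dimethyldec-4-yne

The longest chain bearing the multiple bond is 10 carbons long (decane).
A C≡C triple bond in the chain gives the infix -yne-.
The numbering direction is chosen so that numbering from this end puts the triple bond at C-4 rather than C-6.
This places the triple bond between C-4 and C-5; a bromo group at C-9; methyl groups at C-6 and C-7.
Substituent prefixes are cited in alphabetical order (multiplying prefixes like di-/tri- are ignored for ordering).
Assembling the pieces gives 9-bromo-6,7-dimethyldec-4-yne.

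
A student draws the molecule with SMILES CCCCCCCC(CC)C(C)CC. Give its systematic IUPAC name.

4-ethyl-3-methylundecane

The longest carbon chain is 11 atoms: the parent is undecane.
Number the chain so that the substituent locant set {3,4} is lower than {8,9} at the first point of difference.
This places an ethyl group at C-4; a methyl group at C-3.
The substituents are ordered alphabetically, ignoring any di-/tri- multipliers.
Assembling the pieces gives 4-ethyl-3-methylundecane.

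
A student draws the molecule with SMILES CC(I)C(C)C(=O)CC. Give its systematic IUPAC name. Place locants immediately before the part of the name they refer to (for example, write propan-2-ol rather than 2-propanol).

5-iodo-4-methylhexan-3-one

The longest chain bearing the carbonyl is 6 carbons long (hexane).
The highest-priority functional group is a ketone (C=O on an internal carbon), so the name ends in -one.
The numbering direction is chosen so that numbering from this end puts the carbonyl group at C-3 rather than C-4.
This places the carbonyl at C-3; an iodo group at C-5; a methyl group at C-4.
The substituents are ordered alphabetically, ignoring any di-/tri- multipliers.
The name is 5-iodo-4-methylhexan-3-one.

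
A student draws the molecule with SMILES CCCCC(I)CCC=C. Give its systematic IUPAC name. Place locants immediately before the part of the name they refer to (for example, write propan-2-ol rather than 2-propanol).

5-iodonon-1-ene

The longest chain bearing the multiple bond is 9 carbons long (nonane).
There is one C=C double bond, indicated by the ending -ene.
Choose the numbering such that numbering from this end puts the double bond at C-1 rather than C-8.
With this numbering: the double bond between C-1 and C-2; an iodo group at C-5.
Assembling the pieces gives 5-iodonon-1-ene.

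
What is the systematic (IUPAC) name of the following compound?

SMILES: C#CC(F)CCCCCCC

3-fluorodec-1-yne

The longest carbon chain that includes the multiple bond has 10 carbons, so the parent hydride is decane.
The chain contains a C≡C triple bond, so the unsaturation ending is -yne.
Choose the numbering such that numbering from this end puts the triple bond at C-1 rather than C-9.
This places the triple bond between C-1 and C-2; a fluoro group at C-3.
Assembling the pieces gives 3-fluorodec-1-yne.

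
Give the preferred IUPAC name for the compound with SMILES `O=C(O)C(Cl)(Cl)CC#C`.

The longest carbon chain that includes the –COOH group and the multiple bond has 5 carbons, so the parent hydride is pentane.
The highest-priority functional group is a carboxylic acid (terminal –COOH), so the name ends in -oic acid.
The chain contains a C≡C triple bond, so the unsaturation ending is -yne.
Number the chain so that the carboxylic acid carbon is C-1 by definition.
With this numbering: the triple bond between C-4 and C-5; two chloro groups at C-2.
The name is 2,2-dichloropent-4-ynoic acid.

2,2-dichloropent-4-ynoic acid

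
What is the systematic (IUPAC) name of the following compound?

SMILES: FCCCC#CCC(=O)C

8-fluorooct-4-yn-2-one

The longest carbon chain that includes the carbonyl and the multiple bond has 8 carbons, so the parent hydride is octane.
The principal characteristic group is a ketone (C=O on an internal carbon), named with the suffix -one.
A C≡C triple bond in the chain gives the infix -yne-.
Choose the numbering such that numbering from this end puts the carbonyl group at C-2 rather than C-7.
That gives the carbonyl at C-2; the triple bond between C-4 and C-5; a fluoro group at C-8.
Assembling the pieces gives 8-fluorooct-4-yn-2-one.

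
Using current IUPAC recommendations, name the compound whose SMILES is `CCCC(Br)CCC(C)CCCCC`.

4-bromo-7-methyldodecane

The parent chain contains 12 carbons (dodecane).
The numbering direction is chosen so that the substituent locant set {4,7} is lower than {6,9} at the first point of difference.
With this numbering: a bromo group at C-4; a methyl group at C-7.
The substituents are ordered alphabetically, ignoring any di-/tri- multipliers.
Putting it together: 4-bromo-7-methyldodecane.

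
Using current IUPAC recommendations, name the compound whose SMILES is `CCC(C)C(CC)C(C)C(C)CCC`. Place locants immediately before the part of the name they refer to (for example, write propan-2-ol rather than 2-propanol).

The parent chain contains 9 carbons (nonane).
Number the chain so that the substituent locant set {3,4,5,6} is lower than {4,5,6,7} at the first point of difference.
That gives an ethyl group at C-4; methyl groups at C-3 and C-5 and C-6.
Prefixes are listed alphabetically: ethyl, methyl.
Putting it together: 4-ethyl-3,5,6-trimethylnonane.

4-ethyl-3,5,6-trimethylnonane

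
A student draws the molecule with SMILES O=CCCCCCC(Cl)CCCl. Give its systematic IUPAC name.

Counting along the main chain through the –CHO group gives 9 carbons: the parent is nonane.
An aldehyde (terminal –CHO) is the principal characteristic group, giving the suffix -al.
The numbering direction is chosen so that the aldehyde carbon is C-1 by definition.
That gives chloro groups at C-7 and C-9.
The name is 7,9-dichlorononanal.

7,9-dichlorononanal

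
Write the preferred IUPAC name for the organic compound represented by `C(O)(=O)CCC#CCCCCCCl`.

The longest carbon chain that includes the –COOH group and the multiple bond has 10 carbons, so the parent hydride is decane.
A carboxylic acid (terminal –COOH) is the principal characteristic group, giving the suffix -oic acid.
There is one C≡C triple bond, indicated by the ending -yne.
The numbering direction is chosen so that the carboxylic acid carbon is C-1 by definition.
That gives the triple bond between C-4 and C-5; a chloro group at C-10.
Assembling the pieces gives 10-chlorodec-4-ynoic acid.

10-chlorodec-4-ynoic acid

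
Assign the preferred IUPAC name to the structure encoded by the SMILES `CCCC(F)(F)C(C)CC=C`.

5,5-difluoro-4-methyloct-1-ene

Counting along the main chain through the multiple bond gives 8 carbons: the parent is octane.
There is one C=C double bond, indicated by the ending -ene.
Choose the numbering such that numbering from this end puts the double bond at C-1 rather than C-7.
That gives the double bond between C-1 and C-2; two fluoro groups at C-5; a methyl group at C-4.
The substituents are ordered alphabetically, ignoring any di-/tri- multipliers.
Putting it together: 5,5-difluoro-4-methyloct-1-ene.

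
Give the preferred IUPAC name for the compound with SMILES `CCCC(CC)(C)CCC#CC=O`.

6-ethyl-6-methylnon-2-ynal

The longest chain bearing the –CHO group and the multiple bond is 9 carbons long (nonane).
An aldehyde (terminal –CHO) is the principal characteristic group, giving the suffix -al.
The chain contains a C≡C triple bond, so the unsaturation ending is -yne.
Choose the numbering such that the aldehyde carbon is C-1 by definition.
That gives the triple bond between C-2 and C-3; an ethyl group at C-6; a methyl group at C-6.
The substituents are ordered alphabetically, ignoring any di-/tri- multipliers.
Assembling the pieces gives 6-ethyl-6-methylnon-2-ynal.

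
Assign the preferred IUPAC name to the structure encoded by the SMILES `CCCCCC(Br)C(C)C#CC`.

Counting along the main chain through the multiple bond gives 10 carbons: the parent is decane.
A C≡C triple bond in the chain gives the infix -yne-.
The numbering direction is chosen so that numbering from this end puts the triple bond at C-2 rather than C-8.
With this numbering: the triple bond between C-2 and C-3; a bromo group at C-5; a methyl group at C-4.
Substituent prefixes are cited in alphabetical order (multiplying prefixes like di-/tri- are ignored for ordering).
Putting it together: 5-bromo-4-methyldec-2-yne.

5-bromo-4-methyldec-2-yne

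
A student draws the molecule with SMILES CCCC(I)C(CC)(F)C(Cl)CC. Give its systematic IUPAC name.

3-chloro-4-ethyl-4-fluoro-5-iodooctane

The parent chain contains 8 carbons (octane).
Number the chain so that the substituent locant set {3,4,4,5} is lower than {4,5,5,6} at the first point of difference.
This places a chloro group at C-3; an ethyl group at C-4; a fluoro group at C-4; an iodo group at C-5.
The substituents are ordered alphabetically, ignoring any di-/tri- multipliers.
The name is 3-chloro-4-ethyl-4-fluoro-5-iodooctane.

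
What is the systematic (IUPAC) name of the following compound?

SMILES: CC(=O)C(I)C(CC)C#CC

4-ethyl-3-iodohept-5-yn-2-one

The longest carbon chain that includes the carbonyl and the multiple bond has 7 carbons, so the parent hydride is heptane.
The highest-priority functional group is a ketone (C=O on an internal carbon), so the name ends in -one.
A C≡C triple bond in the chain gives the infix -yne-.
Choose the numbering such that numbering from this end puts the carbonyl group at C-2 rather than C-6.
With this numbering: the carbonyl at C-2; the triple bond between C-5 and C-6; an ethyl group at C-4; an iodo group at C-3.
The substituents are ordered alphabetically, ignoring any di-/tri- multipliers.
Assembling the pieces gives 4-ethyl-3-iodohept-5-yn-2-one.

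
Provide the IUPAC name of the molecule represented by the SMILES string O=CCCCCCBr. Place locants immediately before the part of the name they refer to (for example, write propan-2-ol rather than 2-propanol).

6-bromohexanal

Counting along the main chain through the –CHO group gives 6 carbons: the parent is hexane.
An aldehyde (terminal –CHO) is the principal characteristic group, giving the suffix -al.
Choose the numbering such that the aldehyde carbon is C-1 by definition.
With this numbering: a bromo group at C-6.
Assembling the pieces gives 6-bromohexanal.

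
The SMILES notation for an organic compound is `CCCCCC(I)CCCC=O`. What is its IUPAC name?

The longest chain bearing the –CHO group is 10 carbons long (decane).
An aldehyde (terminal –CHO) is the principal characteristic group, giving the suffix -al.
Choose the numbering such that the aldehyde carbon is C-1 by definition.
This places an iodo group at C-5.
Putting it together: 5-iododecanal.

5-iododecanal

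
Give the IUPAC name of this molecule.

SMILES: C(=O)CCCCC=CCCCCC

The longest chain bearing the –CHO group and the multiple bond is 12 carbons long (dodecane).
An aldehyde (terminal –CHO) is the principal characteristic group, giving the suffix -al.
A C=C double bond in the chain gives the infix -ene-.
The numbering direction is chosen so that the aldehyde carbon is C-1 by definition.
With this numbering: the double bond between C-6 and C-7.
The name is dodec-6-enal.

dodec-6-enal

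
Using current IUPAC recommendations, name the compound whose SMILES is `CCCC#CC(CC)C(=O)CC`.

The longest chain bearing the carbonyl and the multiple bond is 9 carbons long (nonane).
The highest-priority functional group is a ketone (C=O on an internal carbon), so the name ends in -one.
The chain contains a C≡C triple bond, so the unsaturation ending is -yne.
Number the chain so that numbering from this end puts the carbonyl group at C-3 rather than C-7.
That gives the carbonyl at C-3; the triple bond between C-5 and C-6; an ethyl group at C-4.
The name is 4-ethylnon-5-yn-3-one.

4-ethylnon-5-yn-3-one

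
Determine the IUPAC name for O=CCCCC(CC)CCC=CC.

5-ethyldec-8-enal

The longest chain bearing the –CHO group and the multiple bond is 10 carbons long (decane).
The highest-priority functional group is an aldehyde (terminal –CHO), so the name ends in -al.
The chain contains a C=C double bond, so the unsaturation ending is -ene.
Choose the numbering such that the aldehyde carbon is C-1 by definition.
With this numbering: the double bond between C-8 and C-9; an ethyl group at C-5.
The name is 5-ethyldec-8-enal.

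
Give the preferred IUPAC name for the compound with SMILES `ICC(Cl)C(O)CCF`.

2-chloro-5-fluoro-1-iodopentan-3-ol

Counting along the main chain through the –OH group gives 5 carbons: the parent is pentane.
An alcohol (–OH) is the principal characteristic group, giving the suffix -ol.
The numbering direction is chosen so that the substituent locant set {1,2,5} is lower than {1,4,5} at the first point of difference.
This places the hydroxyl at C-3; a chloro group at C-2; a fluoro group at C-5; an iodo group at C-1.
Prefixes are listed alphabetically: chloro, fluoro, iodo.
The name is 2-chloro-5-fluoro-1-iodopentan-3-ol.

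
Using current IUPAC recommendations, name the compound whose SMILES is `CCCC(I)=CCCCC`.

4-iodonon-4-ene

Counting along the main chain through the multiple bond gives 9 carbons: the parent is nonane.
A C=C double bond in the chain gives the infix -ene-.
Number the chain so that numbering from this end puts the double bond at C-4 rather than C-5.
This places the double bond between C-4 and C-5; an iodo group at C-4.
Assembling the pieces gives 4-iodonon-4-ene.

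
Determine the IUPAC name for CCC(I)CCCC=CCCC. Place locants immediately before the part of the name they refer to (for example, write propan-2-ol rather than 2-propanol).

The longest chain bearing the multiple bond is 11 carbons long (undecane).
There is one C=C double bond, indicated by the ending -ene.
Choose the numbering such that numbering from this end puts the double bond at C-4 rather than C-7.
That gives the double bond between C-4 and C-5; an iodo group at C-9.
Assembling the pieces gives 9-iodoundec-4-ene.

9-iodoundec-4-ene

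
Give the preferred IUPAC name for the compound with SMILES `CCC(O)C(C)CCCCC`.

4-methylnonan-3-ol

The longest carbon chain that includes the –OH group has 9 carbons, so the parent hydride is nonane.
The principal characteristic group is an alcohol (–OH), named with the suffix -ol.
The numbering direction is chosen so that numbering from this end puts the hydroxyl group at C-3 rather than C-7.
This places the hydroxyl at C-3; a methyl group at C-4.
The name is 4-methylnonan-3-ol.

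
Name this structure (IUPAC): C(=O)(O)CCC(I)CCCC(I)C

The longest carbon chain that includes the –COOH group has 9 carbons, so the parent hydride is nonane.
The principal characteristic group is a carboxylic acid (terminal –COOH), named with the suffix -oic acid.
The numbering direction is chosen so that the carboxylic acid carbon is C-1 by definition.
That gives iodo groups at C-4 and C-8.
Assembling the pieces gives 4,8-diiodononanoic acid.

4,8-diiodononanoic acid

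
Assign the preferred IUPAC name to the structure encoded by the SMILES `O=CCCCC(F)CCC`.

The longest carbon chain that includes the –CHO group has 8 carbons, so the parent hydride is octane.
The highest-priority functional group is an aldehyde (terminal –CHO), so the name ends in -al.
Number the chain so that the aldehyde carbon is C-1 by definition.
With this numbering: a fluoro group at C-5.
Assembling the pieces gives 5-fluorooctanal.

5-fluorooctanal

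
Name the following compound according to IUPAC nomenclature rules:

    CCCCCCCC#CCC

Counting along the main chain through the multiple bond gives 11 carbons: the parent is undecane.
There is one C≡C triple bond, indicated by the ending -yne.
Choose the numbering such that numbering from this end puts the triple bond at C-3 rather than C-8.
This places the triple bond between C-3 and C-4.
The name is undec-3-yne.

undec-3-yne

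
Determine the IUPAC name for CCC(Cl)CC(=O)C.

The longest chain bearing the carbonyl is 6 carbons long (hexane).
The principal characteristic group is a ketone (C=O on an internal carbon), named with the suffix -one.
Number the chain so that numbering from this end puts the carbonyl group at C-2 rather than C-5.
This places the carbonyl at C-2; a chloro group at C-4.
Putting it together: 4-chlorohexan-2-one.

4-chlorohexan-2-one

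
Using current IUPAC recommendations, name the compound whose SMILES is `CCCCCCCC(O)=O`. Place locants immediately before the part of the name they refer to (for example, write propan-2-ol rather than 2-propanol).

octanoic acid

Counting along the main chain through the –COOH group gives 8 carbons: the parent is octane.
A carboxylic acid (terminal –COOH) is the principal characteristic group, giving the suffix -oic acid.
Number the chain so that the carboxylic acid carbon is C-1 by definition.
Putting it together: octanoic acid.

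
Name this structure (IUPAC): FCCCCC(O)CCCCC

The longest carbon chain that includes the –OH group has 10 carbons, so the parent hydride is decane.
An alcohol (–OH) is the principal characteristic group, giving the suffix -ol.
The numbering direction is chosen so that numbering from this end puts the hydroxyl group at C-5 rather than C-6.
With this numbering: the hydroxyl at C-5; a fluoro group at C-1.
Assembling the pieces gives 1-fluorodecan-5-ol.

1-fluorodecan-5-ol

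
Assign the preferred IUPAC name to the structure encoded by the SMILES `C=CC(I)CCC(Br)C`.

The longest carbon chain that includes the multiple bond has 7 carbons, so the parent hydride is heptane.
A C=C double bond in the chain gives the infix -ene-.
The numbering direction is chosen so that numbering from this end puts the double bond at C-1 rather than C-6.
With this numbering: the double bond between C-1 and C-2; a bromo group at C-6; an iodo group at C-3.
Prefixes are listed alphabetically: bromo, iodo.
Putting it together: 6-bromo-3-iodohept-1-ene.

6-bromo-3-iodohept-1-ene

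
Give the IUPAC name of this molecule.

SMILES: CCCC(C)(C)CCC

4,4-dimethylheptane

The longest continuous carbon chain has 7 atoms, so the parent hydride is heptane.
Both numbering directions give the same locant set; either may be used.
This places two methyl groups at C-4.
Assembling the pieces gives 4,4-dimethylheptane.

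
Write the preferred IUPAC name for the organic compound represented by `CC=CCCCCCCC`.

dec-2-ene

The longest carbon chain that includes the multiple bond has 10 carbons, so the parent hydride is decane.
There is one C=C double bond, indicated by the ending -ene.
Number the chain so that numbering from this end puts the double bond at C-2 rather than C-8.
With this numbering: the double bond between C-2 and C-3.
Putting it together: dec-2-ene.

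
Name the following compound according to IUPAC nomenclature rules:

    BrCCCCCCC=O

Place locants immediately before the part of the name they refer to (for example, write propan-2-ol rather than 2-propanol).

Counting along the main chain through the –CHO group gives 7 carbons: the parent is heptane.
An aldehyde (terminal –CHO) is the principal characteristic group, giving the suffix -al.
Number the chain so that the aldehyde carbon is C-1 by definition.
With this numbering: a bromo group at C-7.
The name is 7-bromoheptanal.

7-bromoheptanal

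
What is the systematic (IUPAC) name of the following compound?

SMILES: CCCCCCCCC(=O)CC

Counting along the main chain through the carbonyl gives 11 carbons: the parent is undecane.
The highest-priority functional group is a ketone (C=O on an internal carbon), so the name ends in -one.
Number the chain so that numbering from this end puts the carbonyl group at C-3 rather than C-9.
This places the carbonyl at C-3.
Assembling the pieces gives undecan-3-one.

undecan-3-one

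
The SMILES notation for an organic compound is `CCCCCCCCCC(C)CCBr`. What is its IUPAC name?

1-bromo-3-methyldodecane

The parent chain contains 12 carbons (dodecane).
Choose the numbering such that the substituent locant set {1,3} is lower than {10,12} at the first point of difference.
This places a bromo group at C-1; a methyl group at C-3.
The substituents are ordered alphabetically, ignoring any di-/tri- multipliers.
Assembling the pieces gives 1-bromo-3-methyldodecane.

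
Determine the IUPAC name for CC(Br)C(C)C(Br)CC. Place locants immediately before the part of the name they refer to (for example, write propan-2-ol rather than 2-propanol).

The parent chain contains 6 carbons (hexane).
Number the chain so that the substituent locant set {2,3,4} is lower than {3,4,5} at the first point of difference.
That gives bromo groups at C-2 and C-4; a methyl group at C-3.
The substituents are ordered alphabetically, ignoring any di-/tri- multipliers.
Putting it together: 2,4-dibromo-3-methylhexane.

2,4-dibromo-3-methylhexane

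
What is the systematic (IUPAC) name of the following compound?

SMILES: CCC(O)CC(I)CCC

5-iodooctan-3-ol

Counting along the main chain through the –OH group gives 8 carbons: the parent is octane.
The highest-priority functional group is an alcohol (–OH), so the name ends in -ol.
Number the chain so that numbering from this end puts the hydroxyl group at C-3 rather than C-6.
That gives the hydroxyl at C-3; an iodo group at C-5.
The name is 5-iodooctan-3-ol.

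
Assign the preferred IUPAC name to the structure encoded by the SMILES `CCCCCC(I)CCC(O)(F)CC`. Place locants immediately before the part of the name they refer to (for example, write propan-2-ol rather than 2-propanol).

Counting along the main chain through the –OH group gives 11 carbons: the parent is undecane.
The principal characteristic group is an alcohol (–OH), named with the suffix -ol.
Number the chain so that numbering from this end puts the hydroxyl group at C-3 rather than C-9.
With this numbering: the hydroxyl at C-3; a fluoro group at C-3; an iodo group at C-6.
Prefixes are listed alphabetically: fluoro, iodo.
Putting it together: 3-fluoro-6-iodoundecan-3-ol.

3-fluoro-6-iodoundecan-3-ol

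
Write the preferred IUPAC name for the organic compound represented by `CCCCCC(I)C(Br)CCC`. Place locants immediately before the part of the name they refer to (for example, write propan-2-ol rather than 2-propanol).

4-bromo-5-iododecane

The longest continuous carbon chain has 10 atoms, so the parent hydride is decane.
Number the chain so that the substituent locant set {4,5} is lower than {6,7} at the first point of difference.
With this numbering: a bromo group at C-4; an iodo group at C-5.
Substituent prefixes are cited in alphabetical order (multiplying prefixes like di-/tri- are ignored for ordering).
Putting it together: 4-bromo-5-iododecane.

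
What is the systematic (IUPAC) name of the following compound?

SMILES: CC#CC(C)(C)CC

4,4-dimethylhex-2-yne

Counting along the main chain through the multiple bond gives 6 carbons: the parent is hexane.
There is one C≡C triple bond, indicated by the ending -yne.
The numbering direction is chosen so that numbering from this end puts the triple bond at C-2 rather than C-4.
That gives the triple bond between C-2 and C-3; two methyl groups at C-4.
The name is 4,4-dimethylhex-2-yne.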